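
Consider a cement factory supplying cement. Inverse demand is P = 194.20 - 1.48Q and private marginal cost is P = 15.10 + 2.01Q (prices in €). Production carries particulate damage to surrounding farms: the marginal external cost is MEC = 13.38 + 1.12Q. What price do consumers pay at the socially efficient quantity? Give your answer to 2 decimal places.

P = €141.00

Social marginal cost = private MC + MEC = 28.48 + 3.13Q.
Set SMC = demand: 28.48 + 3.13Q = 194.20 - 1.48Q → Q* = 35.9479.
Consumer price on the demand curve at Q*: 194.20 − 1.48×35.9479 = 140.9971.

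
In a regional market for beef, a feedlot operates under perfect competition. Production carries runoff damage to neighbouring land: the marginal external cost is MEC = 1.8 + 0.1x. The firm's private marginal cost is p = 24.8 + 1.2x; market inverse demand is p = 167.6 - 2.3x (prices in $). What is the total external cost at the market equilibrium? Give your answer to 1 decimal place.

Market equilibrium (private): 24.8 + 1.2x = 167.6 - 2.3x → x_m = 40.8000.
Total external cost = ∫₀^{x_m} (1.8 + 0.1x) dx = 1.8×40.8000 + ½×0.1×40.8000² = 156.6720.

$156.7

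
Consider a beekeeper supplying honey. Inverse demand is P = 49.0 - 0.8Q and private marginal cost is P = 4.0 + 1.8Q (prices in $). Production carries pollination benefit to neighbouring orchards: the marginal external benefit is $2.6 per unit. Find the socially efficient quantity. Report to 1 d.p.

Q* = 18.3

Social marginal cost = private MC − MEB = 1.4 + 1.8Q.
Set SMC = demand: 1.4 + 1.8Q = 49.0 - 0.8Q → Q* = 18.3077.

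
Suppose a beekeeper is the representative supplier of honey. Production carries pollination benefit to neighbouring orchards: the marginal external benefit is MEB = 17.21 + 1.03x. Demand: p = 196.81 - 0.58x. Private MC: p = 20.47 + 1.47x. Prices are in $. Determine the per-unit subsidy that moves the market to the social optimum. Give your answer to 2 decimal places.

Social marginal cost = private MC − MEB = 3.26 + 0.44x.
Set SMC = demand: 3.26 + 0.44x = 196.81 - 0.58x → x* = 189.7549.
The Pigouvian subsidy equals MEB at x*: 17.21 + 1.03×189.7549 = 212.6575.

subsidy = $212.66 per unit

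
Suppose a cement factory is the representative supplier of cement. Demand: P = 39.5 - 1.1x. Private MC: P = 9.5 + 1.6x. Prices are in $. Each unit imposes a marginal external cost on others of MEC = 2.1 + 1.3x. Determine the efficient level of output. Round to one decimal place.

Social marginal cost = private MC + MEC = 11.6 + 2.9x.
Set SMC = demand: 11.6 + 2.9x = 39.5 - 1.1x → x* = 6.9750.

x* = 7.0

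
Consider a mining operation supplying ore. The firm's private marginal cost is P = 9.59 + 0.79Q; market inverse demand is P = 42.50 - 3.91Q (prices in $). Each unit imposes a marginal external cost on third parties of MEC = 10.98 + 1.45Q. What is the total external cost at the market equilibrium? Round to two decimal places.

$112.43

Market equilibrium (private): 9.59 + 0.79Q = 42.50 - 3.91Q → Q_m = 7.0021.
Total external cost = ∫₀^{Q_m} (10.98 + 1.45Q) dQ = 10.98×7.0021 + ½×1.45×7.0021² = 112.4294.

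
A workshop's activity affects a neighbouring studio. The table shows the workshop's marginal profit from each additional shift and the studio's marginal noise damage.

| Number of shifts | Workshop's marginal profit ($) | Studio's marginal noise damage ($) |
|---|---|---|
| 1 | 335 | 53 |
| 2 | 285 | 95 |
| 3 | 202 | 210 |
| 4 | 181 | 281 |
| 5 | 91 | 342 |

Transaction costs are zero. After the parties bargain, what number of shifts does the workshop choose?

2

Bargaining reaches the level where marginal profit last exceeds marginal noise damage.
That holds through level 2 (285 ≥ 95) but not at 3 (202 < 210).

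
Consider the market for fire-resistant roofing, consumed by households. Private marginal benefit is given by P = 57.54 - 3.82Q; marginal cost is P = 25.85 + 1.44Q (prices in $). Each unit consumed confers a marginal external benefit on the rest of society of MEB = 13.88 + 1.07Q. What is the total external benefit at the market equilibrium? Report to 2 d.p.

Market equilibrium (private): 25.85 + 1.44Q = 57.54 - 3.82Q → Q_m = 6.0247.
Total external benefit = ∫₀^{Q_m} (13.88 + 1.07Q) dQ = 13.88×6.0247 + ½×1.07×6.0247² = 103.0417.

$103.04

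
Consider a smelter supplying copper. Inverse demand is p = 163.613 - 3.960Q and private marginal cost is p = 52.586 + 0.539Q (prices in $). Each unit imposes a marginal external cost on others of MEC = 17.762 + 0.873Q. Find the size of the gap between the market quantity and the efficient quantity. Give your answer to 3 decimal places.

7.317 units

Market equilibrium (private): 52.586 + 0.539Q = 163.613 - 3.960Q → Q_m = 24.6782.
Social marginal cost = private MC + MEC = 70.348 + 1.412Q.
Set SMC = demand: 70.348 + 1.412Q = 163.613 - 3.960Q → Q* = 17.3613.
Gap = |24.6782 − 17.3613| = 7.3169.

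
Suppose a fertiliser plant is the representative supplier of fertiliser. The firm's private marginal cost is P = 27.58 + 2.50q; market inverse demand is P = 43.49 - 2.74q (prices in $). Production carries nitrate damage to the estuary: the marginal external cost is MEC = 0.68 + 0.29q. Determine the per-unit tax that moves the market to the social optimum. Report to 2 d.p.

tax = $1.48 per unit

Social marginal cost = private MC + MEC = 28.26 + 2.79q.
Set SMC = demand: 28.26 + 2.79q = 43.49 - 2.74q → q* = 2.7541.
The Pigouvian tax equals MEC at q*: 0.68 + 0.29×2.7541 = 1.4787.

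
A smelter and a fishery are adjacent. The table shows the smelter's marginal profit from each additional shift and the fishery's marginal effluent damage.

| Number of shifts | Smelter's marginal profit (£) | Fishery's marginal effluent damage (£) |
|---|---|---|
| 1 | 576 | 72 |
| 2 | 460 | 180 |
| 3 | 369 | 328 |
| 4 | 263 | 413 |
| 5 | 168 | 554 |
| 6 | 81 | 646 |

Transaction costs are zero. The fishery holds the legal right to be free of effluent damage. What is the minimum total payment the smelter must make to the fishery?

£580

Efficient level: marginal profit ≥ marginal effluent damage through level 3, so k* = 3.
With the fishery holding the right, the smelter must at least compensate total damage at k*: 72 + 180 + 328 = 580.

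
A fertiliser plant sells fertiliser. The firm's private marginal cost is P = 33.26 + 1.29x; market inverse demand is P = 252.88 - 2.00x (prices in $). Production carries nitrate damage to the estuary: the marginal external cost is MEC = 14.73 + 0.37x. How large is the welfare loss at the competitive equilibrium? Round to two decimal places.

Market equilibrium (private): 33.26 + 1.29x = 252.88 - 2.00x → x_m = 66.7538.
Social marginal cost = private MC + MEC = 47.99 + 1.66x.
Set SMC = demand: 47.99 + 1.66x = 252.88 - 2.00x → x* = 55.9809.
The loss is the area between SMC and demand from x* to x_m; with linear curves that's a triangle of height MEC(x_m).
DWL = ½ × 10.7729 × 39.4289 = 212.3818.

DWL = $212.38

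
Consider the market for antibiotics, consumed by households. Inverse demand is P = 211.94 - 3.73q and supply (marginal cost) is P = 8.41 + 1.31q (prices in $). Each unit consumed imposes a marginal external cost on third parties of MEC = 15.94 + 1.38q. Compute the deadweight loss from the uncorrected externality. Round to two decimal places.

Market equilibrium (private): 8.41 + 1.31q = 211.94 - 3.73q → q_m = 40.3829.
Social marginal benefit = demand − MEC = 196.00 - 5.11q.
Set SMB = MC: 196.00 - 5.11q = 8.41 + 1.31q → q* = 29.2196.
Height of the DWL triangle at q_m is MC(q_m) − SMB(q_m) = MEC(q_m) = 71.6685.
DWL = ½ × 11.1633 × 71.6685 = 400.0285.

DWL = $400.03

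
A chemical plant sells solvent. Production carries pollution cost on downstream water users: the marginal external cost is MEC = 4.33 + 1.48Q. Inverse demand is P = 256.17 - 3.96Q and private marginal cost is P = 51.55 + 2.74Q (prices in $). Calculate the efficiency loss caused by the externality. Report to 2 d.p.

Market equilibrium (private): 51.55 + 2.74Q = 256.17 - 3.96Q → Q_m = 30.5403.
Social marginal cost = private MC + MEC = 55.88 + 4.22Q.
Set SMC = demand: 55.88 + 4.22Q = 256.17 - 3.96Q → Q* = 24.4853.
Between Q* and Q_m the wedge SMC − demand runs linearly from 0 to MEC(Q_m), so the loss is a triangle.
DWL = ½ × 6.0550 × 49.5296 = 149.9509.

DWL = $149.95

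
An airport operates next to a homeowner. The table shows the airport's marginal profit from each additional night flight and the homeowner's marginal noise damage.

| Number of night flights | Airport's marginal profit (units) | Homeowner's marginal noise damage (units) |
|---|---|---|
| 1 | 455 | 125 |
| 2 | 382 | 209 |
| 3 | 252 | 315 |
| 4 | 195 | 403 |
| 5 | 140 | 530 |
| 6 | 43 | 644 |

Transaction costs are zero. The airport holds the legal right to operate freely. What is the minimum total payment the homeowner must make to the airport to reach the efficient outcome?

630

Left alone the airport would choose level 6 (marginal profit stays positive).
Efficient level: k* = 2 (marginal profit ≥ marginal noise damage through 2).
The homeowner must at least cover the airport's forgone profit from cutting 6→2: 252 + 195 + 140 + 43 = 630.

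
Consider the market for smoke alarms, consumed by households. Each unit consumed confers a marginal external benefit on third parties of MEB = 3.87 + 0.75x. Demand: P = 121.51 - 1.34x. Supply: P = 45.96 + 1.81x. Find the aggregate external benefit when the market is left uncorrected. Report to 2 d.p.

Market equilibrium (private): 45.96 + 1.81x = 121.51 - 1.34x → x_m = 23.9841.
Total external benefit = ∫₀^{x_m} (3.87 + 0.75x) dx = 3.87×23.9841 + ½×0.75×23.9841² = 308.5324.

308.53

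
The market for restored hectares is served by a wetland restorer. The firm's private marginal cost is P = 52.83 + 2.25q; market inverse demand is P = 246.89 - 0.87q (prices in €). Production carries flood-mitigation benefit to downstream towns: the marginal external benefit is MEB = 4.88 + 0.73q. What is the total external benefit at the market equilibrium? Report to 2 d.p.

Market equilibrium (private): 52.83 + 2.25q = 246.89 - 0.87q → q_m = 62.1987.
Total external benefit = ∫₀^{q_m} (4.88 + 0.73q) dq = 4.88×62.1987 + ½×0.73×62.1987² = 1715.5972.

€1715.60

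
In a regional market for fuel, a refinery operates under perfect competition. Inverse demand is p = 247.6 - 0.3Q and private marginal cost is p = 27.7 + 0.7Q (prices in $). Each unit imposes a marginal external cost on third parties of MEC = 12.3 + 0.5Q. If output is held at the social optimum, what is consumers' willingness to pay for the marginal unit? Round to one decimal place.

Social marginal cost = private MC + MEC = 40.0 + 1.2Q.
Set SMC = demand: 40.0 + 1.2Q = 247.6 - 0.3Q → Q* = 138.4000.
Consumer price on the demand curve at Q*: 247.6 − 0.3×138.4000 = 206.0800.

P = $206.1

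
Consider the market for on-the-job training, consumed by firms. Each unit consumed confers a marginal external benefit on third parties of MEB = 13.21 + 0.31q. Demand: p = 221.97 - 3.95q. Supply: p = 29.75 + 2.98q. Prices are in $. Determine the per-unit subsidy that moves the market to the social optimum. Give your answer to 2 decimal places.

subsidy = $22.83 per unit

Social marginal benefit = demand + MEB = 235.18 - 3.64q.
Set SMB = MC: 235.18 - 3.64q = 29.75 + 2.98q → q* = 31.0317.
The Pigouvian subsidy equals MEB at q*: 13.21 + 0.31×31.0317 = 22.8298.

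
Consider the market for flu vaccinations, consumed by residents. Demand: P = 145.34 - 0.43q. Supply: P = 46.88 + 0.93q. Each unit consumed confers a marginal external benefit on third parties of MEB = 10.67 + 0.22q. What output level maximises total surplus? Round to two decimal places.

Social marginal benefit = demand + MEB = 156.01 - 0.21q.
Set SMB = MC: 156.01 - 0.21q = 46.88 + 0.93q → q* = 95.7281.

q* = 95.73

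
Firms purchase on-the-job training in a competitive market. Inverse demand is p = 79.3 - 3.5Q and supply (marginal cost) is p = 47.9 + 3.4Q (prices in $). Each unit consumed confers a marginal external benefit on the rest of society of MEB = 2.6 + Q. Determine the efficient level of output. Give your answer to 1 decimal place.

Q* = 5.8

Social marginal benefit = demand + MEB = 81.9 - 2.5Q.
Set SMB = MC: 81.9 - 2.5Q = 47.9 + 3.4Q → Q* = 5.7627.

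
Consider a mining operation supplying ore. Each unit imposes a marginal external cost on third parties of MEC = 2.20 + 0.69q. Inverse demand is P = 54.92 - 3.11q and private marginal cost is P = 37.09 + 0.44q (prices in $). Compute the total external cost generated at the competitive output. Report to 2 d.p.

$19.75

Market equilibrium (private): 37.09 + 0.44q = 54.92 - 3.11q → q_m = 5.0225.
Total external cost = ∫₀^{q_m} (2.20 + 0.69q) dq = 2.20×5.0225 + ½×0.69×5.0225² = 19.7523.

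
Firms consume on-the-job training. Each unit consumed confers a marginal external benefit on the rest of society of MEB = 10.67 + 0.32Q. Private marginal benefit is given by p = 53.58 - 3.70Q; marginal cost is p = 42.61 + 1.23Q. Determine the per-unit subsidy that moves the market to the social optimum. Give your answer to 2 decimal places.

Social marginal benefit = demand + MEB = 64.25 - 3.38Q.
Set SMB = MC: 64.25 - 3.38Q = 42.61 + 1.23Q → Q* = 4.6941.
The Pigouvian subsidy equals MEB at Q*: 10.67 + 0.32×4.6941 = 12.1721.

subsidy = 12.17 per unit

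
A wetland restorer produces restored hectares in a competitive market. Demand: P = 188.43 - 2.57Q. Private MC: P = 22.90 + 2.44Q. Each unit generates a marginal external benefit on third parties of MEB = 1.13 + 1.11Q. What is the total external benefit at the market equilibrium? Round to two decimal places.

Market equilibrium (private): 22.90 + 2.44Q = 188.43 - 2.57Q → Q_m = 33.0399.
Total external benefit = ∫₀^{Q_m} (1.13 + 1.11Q) dQ = 1.13×33.0399 + ½×1.11×33.0399² = 643.1925.

643.19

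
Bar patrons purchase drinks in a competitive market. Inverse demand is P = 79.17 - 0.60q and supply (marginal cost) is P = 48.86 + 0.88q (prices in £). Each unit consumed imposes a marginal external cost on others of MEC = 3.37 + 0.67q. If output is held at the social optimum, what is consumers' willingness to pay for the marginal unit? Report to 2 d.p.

P = £71.65

Social marginal benefit = demand − MEC = 75.80 - 1.27q.
Set SMB = MC: 75.80 - 1.27q = 48.86 + 0.88q → q* = 12.5302.
Consumer price on the demand curve at q*: 79.17 − 0.60×12.5302 = 71.6519.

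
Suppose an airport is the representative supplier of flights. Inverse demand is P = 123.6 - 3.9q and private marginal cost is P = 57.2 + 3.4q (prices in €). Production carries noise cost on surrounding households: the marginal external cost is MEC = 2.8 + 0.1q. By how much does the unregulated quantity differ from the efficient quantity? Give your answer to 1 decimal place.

Market equilibrium (private): 57.2 + 3.4q = 123.6 - 3.9q → q_m = 9.0959.
Social marginal cost = private MC + MEC = 60.0 + 3.5q.
Set SMC = demand: 60.0 + 3.5q = 123.6 - 3.9q → q* = 8.5946.
Gap = |9.0959 − 8.5946| = 0.5013.

0.5 units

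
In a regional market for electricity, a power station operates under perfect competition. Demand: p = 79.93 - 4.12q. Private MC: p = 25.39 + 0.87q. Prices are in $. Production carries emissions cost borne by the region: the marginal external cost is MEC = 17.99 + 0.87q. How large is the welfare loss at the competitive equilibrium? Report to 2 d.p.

Market equilibrium (private): 25.39 + 0.87q = 79.93 - 4.12q → q_m = 10.9299.
Social marginal cost = private MC + MEC = 43.38 + 1.74q.
Set SMC = demand: 43.38 + 1.74q = 79.93 - 4.12q → q* = 6.2372.
Height of the DWL triangle at q_m is SMC(q_m) − demand(q_m) = MEC(q_m) = 27.4990.
DWL = ½ × 4.6927 × 27.4990 = 64.5223.

DWL = $64.52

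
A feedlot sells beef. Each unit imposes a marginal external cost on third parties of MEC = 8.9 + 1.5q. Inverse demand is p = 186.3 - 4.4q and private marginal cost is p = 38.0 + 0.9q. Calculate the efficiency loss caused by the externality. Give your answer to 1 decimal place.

DWL = 190.3

Market equilibrium (private): 38.0 + 0.9q = 186.3 - 4.4q → q_m = 27.9811.
Social marginal cost = private MC + MEC = 46.9 + 2.4q.
Set SMC = demand: 46.9 + 2.4q = 186.3 - 4.4q → q* = 20.5000.
Height of the DWL triangle at q_m is SMC(q_m) − demand(q_m) = MEC(q_m) = 50.8717.
DWL = ½ × 7.4811 × 50.8717 = 190.2881.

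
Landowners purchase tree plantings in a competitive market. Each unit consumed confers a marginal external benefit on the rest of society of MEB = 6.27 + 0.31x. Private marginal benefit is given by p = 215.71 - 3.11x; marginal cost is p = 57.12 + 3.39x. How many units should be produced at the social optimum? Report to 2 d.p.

x* = 26.63

Social marginal benefit = demand + MEB = 221.98 - 2.80x.
Set SMB = MC: 221.98 - 2.80x = 57.12 + 3.39x → x* = 26.6333.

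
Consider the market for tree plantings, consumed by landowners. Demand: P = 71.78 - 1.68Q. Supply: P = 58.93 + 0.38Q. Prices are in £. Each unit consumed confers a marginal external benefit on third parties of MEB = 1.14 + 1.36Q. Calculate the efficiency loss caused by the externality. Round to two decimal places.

Market equilibrium (private): 58.93 + 0.38Q = 71.78 - 1.68Q → Q_m = 6.2379.
Social marginal benefit = demand + MEB = 72.92 - 0.32Q.
Set SMB = MC: 72.92 - 0.32Q = 58.93 + 0.38Q → Q* = 19.9857.
The loss is the area between SMB and MC from Q* to Q_m; with linear curves that's a triangle of height MEB(Q_m).
DWL = ½ × 13.7478 × 9.6235 = 66.1510.

DWL = £66.15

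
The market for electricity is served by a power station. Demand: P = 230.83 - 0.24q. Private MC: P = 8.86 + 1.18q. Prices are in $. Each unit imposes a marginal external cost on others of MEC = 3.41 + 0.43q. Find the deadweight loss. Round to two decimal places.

Market equilibrium (private): 8.86 + 1.18q = 230.83 - 0.24q → q_m = 156.3169.
Social marginal cost = private MC + MEC = 12.27 + 1.61q.
Set SMC = demand: 12.27 + 1.61q = 230.83 - 0.24q → q* = 118.1405.
The loss is the area between SMC and demand from q* to q_m; with linear curves that's a triangle of height MEC(q_m).
DWL = ½ × 38.1764 × 70.6263 = 1348.1289.

DWL = $1348.13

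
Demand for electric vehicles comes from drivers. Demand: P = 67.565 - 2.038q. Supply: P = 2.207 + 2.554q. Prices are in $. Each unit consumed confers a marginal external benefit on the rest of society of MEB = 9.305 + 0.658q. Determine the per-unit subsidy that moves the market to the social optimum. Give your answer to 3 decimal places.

subsidy = $21.793 per unit

Social marginal benefit = demand + MEB = 76.870 - 1.380q.
Set SMB = MC: 76.870 - 1.380q = 2.207 + 2.554q → q* = 18.9789.
The Pigouvian subsidy equals MEB at q*: 9.305 + 0.658×18.9789 = 21.7931.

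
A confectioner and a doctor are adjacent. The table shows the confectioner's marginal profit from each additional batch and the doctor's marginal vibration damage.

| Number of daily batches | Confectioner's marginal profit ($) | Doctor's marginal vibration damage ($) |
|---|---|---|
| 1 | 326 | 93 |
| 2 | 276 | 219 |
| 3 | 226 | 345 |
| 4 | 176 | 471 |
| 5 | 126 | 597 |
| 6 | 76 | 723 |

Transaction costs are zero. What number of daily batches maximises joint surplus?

Bargaining reaches the level where marginal profit last exceeds marginal vibration damage.
That holds through level 2 (276 ≥ 219) but not at 3 (226 < 345).

2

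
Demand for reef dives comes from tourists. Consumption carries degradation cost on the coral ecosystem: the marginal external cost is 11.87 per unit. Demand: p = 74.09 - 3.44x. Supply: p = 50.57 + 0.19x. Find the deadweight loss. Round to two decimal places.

DWL = 19.41

Market equilibrium (private): 50.57 + 0.19x = 74.09 - 3.44x → x_m = 6.4793.
Social marginal benefit = demand − MEC = 62.22 - 3.44x.
Set SMB = MC: 62.22 - 3.44x = 50.57 + 0.19x → x* = 3.2094.
The loss is the area between SMB and MC from x* to x_m; with linear curves that's a triangle of height MEC(x_m).
DWL = ½ × 3.2699 × 11.8700 = 19.4069.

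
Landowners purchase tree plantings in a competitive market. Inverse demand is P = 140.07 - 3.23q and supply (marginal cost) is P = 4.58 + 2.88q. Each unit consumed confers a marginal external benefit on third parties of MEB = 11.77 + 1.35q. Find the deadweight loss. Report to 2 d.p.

DWL = 182.71

Market equilibrium (private): 4.58 + 2.88q = 140.07 - 3.23q → q_m = 22.1751.
Social marginal benefit = demand + MEB = 151.84 - 1.88q.
Set SMB = MC: 151.84 - 1.88q = 4.58 + 2.88q → q* = 30.9370.
Between q* and q_m the wedge SMB − MC runs linearly from 0 to MEB(q_m), so the loss is a triangle.
DWL = ½ × 8.7619 × 41.7064 = 182.7137.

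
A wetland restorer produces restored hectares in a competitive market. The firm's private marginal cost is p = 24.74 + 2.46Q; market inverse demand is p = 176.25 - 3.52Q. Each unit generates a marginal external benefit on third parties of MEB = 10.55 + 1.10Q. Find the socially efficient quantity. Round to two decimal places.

Social marginal cost = private MC − MEB = 14.19 + 1.36Q.
Set SMC = demand: 14.19 + 1.36Q = 176.25 - 3.52Q → Q* = 33.2090.

Q* = 33.21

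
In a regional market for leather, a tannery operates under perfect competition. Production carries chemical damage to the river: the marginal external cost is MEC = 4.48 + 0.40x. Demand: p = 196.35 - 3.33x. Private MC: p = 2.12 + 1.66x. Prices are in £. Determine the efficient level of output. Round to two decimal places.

Social marginal cost = private MC + MEC = 6.60 + 2.06x.
Set SMC = demand: 6.60 + 2.06x = 196.35 - 3.33x → x* = 35.2041.

x* = 35.20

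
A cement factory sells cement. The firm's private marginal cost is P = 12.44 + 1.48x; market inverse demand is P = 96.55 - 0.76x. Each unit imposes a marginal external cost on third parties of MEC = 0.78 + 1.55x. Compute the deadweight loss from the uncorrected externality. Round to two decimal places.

Market equilibrium (private): 12.44 + 1.48x = 96.55 - 0.76x → x_m = 37.5491.
Social marginal cost = private MC + MEC = 13.22 + 3.03x.
Set SMC = demand: 13.22 + 3.03x = 96.55 - 0.76x → x* = 21.9868.
The loss is the area between SMC and demand from x* to x_m; with linear curves that's a triangle of height MEC(x_m).
DWL = ½ × 15.5623 × 58.9811 = 458.9408.

DWL = 458.94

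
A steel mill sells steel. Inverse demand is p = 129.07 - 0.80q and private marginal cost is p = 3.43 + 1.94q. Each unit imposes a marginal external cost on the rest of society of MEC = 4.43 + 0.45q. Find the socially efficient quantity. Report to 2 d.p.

Social marginal cost = private MC + MEC = 7.86 + 2.39q.
Set SMC = demand: 7.86 + 2.39q = 129.07 - 0.80q → q* = 37.9969.

q* = 38.00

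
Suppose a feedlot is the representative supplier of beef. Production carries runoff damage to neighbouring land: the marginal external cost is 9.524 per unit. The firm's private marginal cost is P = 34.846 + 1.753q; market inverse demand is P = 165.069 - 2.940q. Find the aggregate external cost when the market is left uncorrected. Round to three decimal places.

264.275

Market equilibrium (private): 34.846 + 1.753q = 165.069 - 2.940q → q_m = 27.7483.
Total external cost = MEC × q_m = 9.524 × 27.7483 = 264.2748.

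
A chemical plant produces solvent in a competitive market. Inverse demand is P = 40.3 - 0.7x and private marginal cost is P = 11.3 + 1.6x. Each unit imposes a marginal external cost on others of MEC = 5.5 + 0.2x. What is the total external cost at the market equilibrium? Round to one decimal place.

Market equilibrium (private): 11.3 + 1.6x = 40.3 - 0.7x → x_m = 12.6087.
Total external cost = ∫₀^{x_m} (5.5 + 0.2x) dx = 5.5×12.6087 + ½×0.2×12.6087² = 85.2458.

85.2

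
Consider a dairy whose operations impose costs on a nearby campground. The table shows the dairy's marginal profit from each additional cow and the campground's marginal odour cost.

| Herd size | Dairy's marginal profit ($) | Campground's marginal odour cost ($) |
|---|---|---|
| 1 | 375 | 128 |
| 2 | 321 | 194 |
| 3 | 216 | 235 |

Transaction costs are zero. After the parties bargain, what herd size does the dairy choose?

Bargaining reaches the level where marginal profit last exceeds marginal odour cost.
That holds through level 2 (321 ≥ 194) but not at 3 (216 < 235).

2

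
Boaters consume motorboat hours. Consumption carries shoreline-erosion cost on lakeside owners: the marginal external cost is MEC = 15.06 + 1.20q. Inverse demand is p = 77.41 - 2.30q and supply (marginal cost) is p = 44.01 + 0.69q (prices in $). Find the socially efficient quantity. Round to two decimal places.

q* = 4.38

Social marginal benefit = demand − MEC = 62.35 - 3.50q.
Set SMB = MC: 62.35 - 3.50q = 44.01 + 0.69q → q* = 4.3771.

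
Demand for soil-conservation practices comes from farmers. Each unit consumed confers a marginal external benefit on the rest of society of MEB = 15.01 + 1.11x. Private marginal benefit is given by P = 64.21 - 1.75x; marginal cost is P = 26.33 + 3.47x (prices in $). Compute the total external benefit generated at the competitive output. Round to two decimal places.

Market equilibrium (private): 26.33 + 3.47x = 64.21 - 1.75x → x_m = 7.2567.
Total external benefit = ∫₀^{x_m} (15.01 + 1.11x) dx = 15.01×7.2567 + ½×1.11×7.2567² = 138.1492.

$138.15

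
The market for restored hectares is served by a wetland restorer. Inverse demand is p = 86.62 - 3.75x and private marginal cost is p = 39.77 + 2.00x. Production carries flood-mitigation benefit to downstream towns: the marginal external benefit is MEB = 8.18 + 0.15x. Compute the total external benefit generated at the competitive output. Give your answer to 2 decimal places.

Market equilibrium (private): 39.77 + 2.00x = 86.62 - 3.75x → x_m = 8.1478.
Total external benefit = ∫₀^{x_m} (8.18 + 0.15x) dx = 8.18×8.1478 + ½×0.15×8.1478² = 71.6280.

71.63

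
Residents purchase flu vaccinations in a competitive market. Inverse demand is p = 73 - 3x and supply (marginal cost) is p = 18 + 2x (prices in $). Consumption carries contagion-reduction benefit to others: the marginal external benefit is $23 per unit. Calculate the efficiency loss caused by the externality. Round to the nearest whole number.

DWL = $53

Market equilibrium (private): 18 + 2x = 73 - 3x → x_m = 11.0000.
Social marginal benefit = demand + MEB = 96 - 3x.
Set SMB = MC: 96 - 3x = 18 + 2x → x* = 15.6000.
The loss is the area between SMB and MC from x* to x_m; with linear curves that's a triangle of height MEB(x_m).
DWL = ½ × 4.6000 × 23.0000 = 52.9000.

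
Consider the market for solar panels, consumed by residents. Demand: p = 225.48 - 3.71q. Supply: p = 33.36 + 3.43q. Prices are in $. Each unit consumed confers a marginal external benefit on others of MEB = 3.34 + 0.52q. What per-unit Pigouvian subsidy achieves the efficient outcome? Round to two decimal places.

Social marginal benefit = demand + MEB = 228.82 - 3.19q.
Set SMB = MC: 228.82 - 3.19q = 33.36 + 3.43q → q* = 29.5257.
The Pigouvian subsidy equals MEB at q*: 3.34 + 0.52×29.5257 = 18.6934.

subsidy = $18.69 per unit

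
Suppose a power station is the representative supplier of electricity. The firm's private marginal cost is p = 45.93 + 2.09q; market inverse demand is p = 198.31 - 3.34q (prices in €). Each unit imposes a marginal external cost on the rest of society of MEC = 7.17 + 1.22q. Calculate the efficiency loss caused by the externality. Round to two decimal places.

DWL = €128.91

Market equilibrium (private): 45.93 + 2.09q = 198.31 - 3.34q → q_m = 28.0626.
Social marginal cost = private MC + MEC = 53.10 + 3.31q.
Set SMC = demand: 53.10 + 3.31q = 198.31 - 3.34q → q* = 21.8361.
The welfare-loss triangle has base |q_m − q*| and height MEC(q_m) (the vertical gap between SMC and demand is zero at q* and MEC at q_m).
DWL = ½ × 6.2265 × 41.4064 = 128.9085.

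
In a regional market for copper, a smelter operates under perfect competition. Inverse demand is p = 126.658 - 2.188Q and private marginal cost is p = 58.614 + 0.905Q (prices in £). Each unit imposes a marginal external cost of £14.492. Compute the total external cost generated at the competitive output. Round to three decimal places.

£318.815

Market equilibrium (private): 58.614 + 0.905Q = 126.658 - 2.188Q → Q_m = 21.9994.
Total external cost = MEC × Q_m = 14.492 × 21.9994 = 318.8153.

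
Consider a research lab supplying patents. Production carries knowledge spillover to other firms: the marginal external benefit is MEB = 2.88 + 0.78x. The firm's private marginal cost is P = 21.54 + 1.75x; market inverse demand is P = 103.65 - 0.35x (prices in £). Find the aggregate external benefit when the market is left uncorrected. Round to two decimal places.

Market equilibrium (private): 21.54 + 1.75x = 103.65 - 0.35x → x_m = 39.1000.
Total external benefit = ∫₀^{x_m} (2.88 + 0.78x) dx = 2.88×39.1000 + ½×0.78×39.1000² = 708.8439.

£708.84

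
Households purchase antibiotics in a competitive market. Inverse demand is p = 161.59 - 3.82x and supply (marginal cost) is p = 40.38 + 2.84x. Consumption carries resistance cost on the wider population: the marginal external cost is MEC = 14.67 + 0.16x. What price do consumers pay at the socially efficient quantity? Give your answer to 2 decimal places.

P = 101.92

Social marginal benefit = demand − MEC = 146.92 - 3.98x.
Set SMB = MC: 146.92 - 3.98x = 40.38 + 2.84x → x* = 15.6217.
Consumer price on the demand curve at x*: 161.59 − 3.82×15.6217 = 101.9151.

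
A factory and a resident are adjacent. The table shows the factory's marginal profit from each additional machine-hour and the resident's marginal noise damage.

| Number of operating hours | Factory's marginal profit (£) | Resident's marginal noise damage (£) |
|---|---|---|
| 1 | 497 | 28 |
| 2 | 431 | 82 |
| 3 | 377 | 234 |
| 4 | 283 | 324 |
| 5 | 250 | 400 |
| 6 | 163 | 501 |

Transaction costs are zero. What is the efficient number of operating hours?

3

Bargaining reaches the level where marginal profit last exceeds marginal noise damage.
That holds through level 3 (377 ≥ 234) but not at 4 (283 < 324).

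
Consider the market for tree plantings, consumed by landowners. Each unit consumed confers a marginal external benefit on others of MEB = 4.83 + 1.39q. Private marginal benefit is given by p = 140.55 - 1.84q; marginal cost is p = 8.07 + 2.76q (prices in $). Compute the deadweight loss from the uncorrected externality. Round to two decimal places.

DWL = $313.49

Market equilibrium (private): 8.07 + 2.76q = 140.55 - 1.84q → q_m = 28.8000.
Social marginal benefit = demand + MEB = 145.38 - 0.45q.
Set SMB = MC: 145.38 - 0.45q = 8.07 + 2.76q → q* = 42.7757.
The welfare-loss triangle has base |q_m − q*| and height MEB(q_m) (the vertical gap between SMB and MC is zero at q* and MEB at q_m).
DWL = ½ × 13.9757 × 44.8620 = 313.4889.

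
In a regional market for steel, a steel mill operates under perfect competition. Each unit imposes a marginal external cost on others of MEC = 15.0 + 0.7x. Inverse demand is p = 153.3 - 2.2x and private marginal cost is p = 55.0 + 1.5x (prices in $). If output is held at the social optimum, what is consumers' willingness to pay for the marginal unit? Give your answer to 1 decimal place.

Social marginal cost = private MC + MEC = 70.0 + 2.2x.
Set SMC = demand: 70.0 + 2.2x = 153.3 - 2.2x → x* = 18.9318.
Consumer price on the demand curve at x*: 153.3 − 2.2×18.9318 = 111.6500.

P = $111.7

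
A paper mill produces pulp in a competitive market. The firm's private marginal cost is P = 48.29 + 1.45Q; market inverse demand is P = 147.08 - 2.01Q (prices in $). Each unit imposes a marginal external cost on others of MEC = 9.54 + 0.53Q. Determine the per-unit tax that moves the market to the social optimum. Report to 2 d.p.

tax = $21.40 per unit

Social marginal cost = private MC + MEC = 57.83 + 1.98Q.
Set SMC = demand: 57.83 + 1.98Q = 147.08 - 2.01Q → Q* = 22.3684.
The Pigouvian tax equals MEC at Q*: 9.54 + 0.53×22.3684 = 21.3953.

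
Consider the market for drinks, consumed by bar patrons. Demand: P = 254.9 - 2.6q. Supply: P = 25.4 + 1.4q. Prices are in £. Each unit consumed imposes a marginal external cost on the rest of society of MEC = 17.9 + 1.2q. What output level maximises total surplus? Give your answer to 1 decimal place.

Social marginal benefit = demand − MEC = 237.0 - 3.8q.
Set SMB = MC: 237.0 - 3.8q = 25.4 + 1.4q → q* = 40.6923.

q* = 40.7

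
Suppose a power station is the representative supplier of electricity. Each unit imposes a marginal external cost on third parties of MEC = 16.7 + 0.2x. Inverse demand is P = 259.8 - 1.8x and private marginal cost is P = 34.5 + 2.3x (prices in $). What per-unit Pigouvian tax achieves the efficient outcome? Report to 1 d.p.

tax = $26.4 per unit

Social marginal cost = private MC + MEC = 51.2 + 2.5x.
Set SMC = demand: 51.2 + 2.5x = 259.8 - 1.8x → x* = 48.5116.
The Pigouvian tax equals MEC at x*: 16.7 + 0.2×48.5116 = 26.4023.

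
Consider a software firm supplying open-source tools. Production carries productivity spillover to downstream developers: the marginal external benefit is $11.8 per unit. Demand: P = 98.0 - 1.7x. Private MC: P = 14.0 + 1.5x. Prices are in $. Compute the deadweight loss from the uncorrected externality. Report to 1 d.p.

Market equilibrium (private): 14.0 + 1.5x = 98.0 - 1.7x → x_m = 26.2500.
Social marginal cost = private MC − MEB = 2.2 + 1.5x.
Set SMC = demand: 2.2 + 1.5x = 98.0 - 1.7x → x* = 29.9375.
Between x* and x_m the wedge demand − SMC runs linearly from 0 to MEB(x_m), so the loss is a triangle.
DWL = ½ × 3.6875 × 11.8000 = 21.7563.

DWL = $21.8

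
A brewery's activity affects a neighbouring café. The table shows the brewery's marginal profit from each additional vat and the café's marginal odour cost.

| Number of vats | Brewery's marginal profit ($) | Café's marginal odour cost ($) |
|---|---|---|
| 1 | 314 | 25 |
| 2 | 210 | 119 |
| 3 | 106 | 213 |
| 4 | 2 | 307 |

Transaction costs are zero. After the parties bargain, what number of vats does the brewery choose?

Bargaining reaches the level where marginal profit last exceeds marginal odour cost.
That holds through level 2 (210 ≥ 119) but not at 3 (106 < 213).

2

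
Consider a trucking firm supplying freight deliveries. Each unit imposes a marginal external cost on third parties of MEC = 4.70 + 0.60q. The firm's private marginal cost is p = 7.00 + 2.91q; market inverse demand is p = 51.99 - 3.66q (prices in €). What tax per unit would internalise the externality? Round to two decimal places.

Social marginal cost = private MC + MEC = 11.70 + 3.51q.
Set SMC = demand: 11.70 + 3.51q = 51.99 - 3.66q → q* = 5.6192.
The Pigouvian tax equals MEC at q*: 4.70 + 0.60×5.6192 = 8.0715.

tax = €8.07 per unit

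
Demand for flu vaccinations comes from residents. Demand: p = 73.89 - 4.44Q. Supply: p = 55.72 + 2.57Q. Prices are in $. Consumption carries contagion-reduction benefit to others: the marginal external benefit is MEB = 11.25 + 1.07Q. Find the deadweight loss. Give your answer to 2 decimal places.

Market equilibrium (private): 55.72 + 2.57Q = 73.89 - 4.44Q → Q_m = 2.5920.
Social marginal benefit = demand + MEB = 85.14 - 3.37Q.
Set SMB = MC: 85.14 - 3.37Q = 55.72 + 2.57Q → Q* = 4.9529.
The welfare-loss triangle has base |Q_m − Q*| and height MEB(Q_m) (the vertical gap between SMB and MC is zero at Q* and MEB at Q_m).
DWL = ½ × 2.3609 × 14.0235 = 16.5540.

DWL = $16.55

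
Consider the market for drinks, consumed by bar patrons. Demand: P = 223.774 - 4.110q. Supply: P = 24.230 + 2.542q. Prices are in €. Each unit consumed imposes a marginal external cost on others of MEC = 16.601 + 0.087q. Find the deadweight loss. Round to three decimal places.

Market equilibrium (private): 24.230 + 2.542q = 223.774 - 4.110q → q_m = 29.9976.
Social marginal benefit = demand − MEC = 207.173 - 4.197q.
Set SMB = MC: 207.173 - 4.197q = 24.230 + 2.542q → q* = 27.1469.
Height of the DWL triangle at q_m is MC(q_m) − SMB(q_m) = MEC(q_m) = 19.2108.
DWL = ½ × 2.8507 × 19.2108 = 27.3821.

DWL = €27.382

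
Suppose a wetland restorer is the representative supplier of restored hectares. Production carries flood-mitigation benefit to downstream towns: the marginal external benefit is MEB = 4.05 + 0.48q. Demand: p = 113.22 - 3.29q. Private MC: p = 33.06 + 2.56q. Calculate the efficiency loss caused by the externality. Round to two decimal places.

DWL = 10.52

Market equilibrium (private): 33.06 + 2.56q = 113.22 - 3.29q → q_m = 13.7026.
Social marginal cost = private MC − MEB = 29.01 + 2.08q.
Set SMC = demand: 29.01 + 2.08q = 113.22 - 3.29q → q* = 15.6816.
The loss is the area between SMC and demand from q* to q_m; with linear curves that's a triangle of height MEB(q_m).
DWL = ½ × 1.9790 × 10.6272 = 10.5156.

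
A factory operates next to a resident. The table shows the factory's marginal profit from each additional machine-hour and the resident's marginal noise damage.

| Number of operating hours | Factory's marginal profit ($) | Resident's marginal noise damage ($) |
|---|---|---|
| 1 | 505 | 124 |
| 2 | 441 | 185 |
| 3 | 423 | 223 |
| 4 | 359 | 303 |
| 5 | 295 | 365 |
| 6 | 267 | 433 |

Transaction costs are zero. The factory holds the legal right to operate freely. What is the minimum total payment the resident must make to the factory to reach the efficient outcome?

$562

Left alone the factory would choose level 6 (marginal profit stays positive).
Efficient level: k* = 4 (marginal profit ≥ marginal noise damage through 4).
The resident must at least cover the factory's forgone profit from cutting 6→4: 295 + 267 = 562.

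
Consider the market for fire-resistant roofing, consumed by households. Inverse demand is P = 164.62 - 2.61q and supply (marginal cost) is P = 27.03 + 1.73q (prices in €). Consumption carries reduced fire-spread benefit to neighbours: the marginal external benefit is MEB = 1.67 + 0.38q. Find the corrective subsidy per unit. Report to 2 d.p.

subsidy = €15.03 per unit

Social marginal benefit = demand + MEB = 166.29 - 2.23q.
Set SMB = MC: 166.29 - 2.23q = 27.03 + 1.73q → q* = 35.1667.
The Pigouvian subsidy equals MEB at q*: 1.67 + 0.38×35.1667 = 15.0333.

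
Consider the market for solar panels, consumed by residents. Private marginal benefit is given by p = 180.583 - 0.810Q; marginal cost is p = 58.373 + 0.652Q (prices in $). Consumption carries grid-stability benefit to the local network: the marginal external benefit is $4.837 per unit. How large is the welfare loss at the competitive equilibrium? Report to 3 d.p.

Market equilibrium (private): 58.373 + 0.652Q = 180.583 - 0.810Q → Q_m = 83.5910.
Social marginal benefit = demand + MEB = 185.420 - 0.810Q.
Set SMB = MC: 185.420 - 0.810Q = 58.373 + 0.652Q → Q* = 86.8995.
The welfare-loss triangle has base |Q_m − Q*| and height MEB(Q_m) (the vertical gap between SMB and MC is zero at Q* and MEB at Q_m).
DWL = ½ × 3.3085 × 4.8370 = 8.0016.

DWL = $8.002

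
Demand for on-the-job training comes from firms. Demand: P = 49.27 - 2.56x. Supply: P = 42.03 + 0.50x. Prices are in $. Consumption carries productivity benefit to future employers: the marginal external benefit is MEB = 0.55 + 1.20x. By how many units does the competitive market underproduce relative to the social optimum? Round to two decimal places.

1.82 units

Market equilibrium (private): 42.03 + 0.50x = 49.27 - 2.56x → x_m = 2.3660.
Social marginal benefit = demand + MEB = 49.82 - 1.36x.
Set SMB = MC: 49.82 - 1.36x = 42.03 + 0.50x → x* = 4.1882.
Gap = |2.3660 − 4.1882| = 1.8222.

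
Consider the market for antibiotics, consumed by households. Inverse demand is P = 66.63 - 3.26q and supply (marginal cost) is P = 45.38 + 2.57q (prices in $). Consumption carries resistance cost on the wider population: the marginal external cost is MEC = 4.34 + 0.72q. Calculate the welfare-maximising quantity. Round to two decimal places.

q* = 2.58

Social marginal benefit = demand − MEC = 62.29 - 3.98q.
Set SMB = MC: 62.29 - 3.98q = 45.38 + 2.57q → q* = 2.5817.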